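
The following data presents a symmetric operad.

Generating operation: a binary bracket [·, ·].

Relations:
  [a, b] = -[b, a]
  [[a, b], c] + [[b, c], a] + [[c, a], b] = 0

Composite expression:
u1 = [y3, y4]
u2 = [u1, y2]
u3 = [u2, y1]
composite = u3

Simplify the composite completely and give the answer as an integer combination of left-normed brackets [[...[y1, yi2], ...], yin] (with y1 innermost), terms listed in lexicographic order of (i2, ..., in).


[[[y1, y2], y3], y4] - [[[y1, y2], y4], y3] - [[[y1, y3], y4], y2] + [[[y1, y4], y3], y2]

Skip Jacobi rewriting: expand, keep y1-initial words, read off terms.
Composite bracket: [[[y3, y4], y2], y1]
Expanding via [a, b] = ab - ba: 8 signed words (2^3 = 8).
Collect the words opening with y1:
  from y1y2y3y4, sign +1: term +[[[y1, y2], y3], y4]
  from y1y2y4y3, sign -1: term -[[[y1, y2], y4], y3]
  from y1y3y4y2, sign -1: term -[[[y1, y3], y4], y2]
  from y1y4y3y2, sign +1: term +[[[y1, y4], y3], y2]


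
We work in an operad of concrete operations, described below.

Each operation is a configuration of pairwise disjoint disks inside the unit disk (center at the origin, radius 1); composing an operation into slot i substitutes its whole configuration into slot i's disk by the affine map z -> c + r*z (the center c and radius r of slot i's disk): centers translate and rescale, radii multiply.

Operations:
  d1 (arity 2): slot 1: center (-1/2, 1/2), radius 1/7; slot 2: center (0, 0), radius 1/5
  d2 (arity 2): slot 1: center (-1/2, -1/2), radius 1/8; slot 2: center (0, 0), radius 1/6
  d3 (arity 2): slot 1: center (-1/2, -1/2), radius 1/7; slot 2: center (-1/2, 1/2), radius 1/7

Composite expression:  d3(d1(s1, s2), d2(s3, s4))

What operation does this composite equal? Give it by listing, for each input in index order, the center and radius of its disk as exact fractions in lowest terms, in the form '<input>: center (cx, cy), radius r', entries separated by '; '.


Affine substitution under d3: radii multiply and s-centers shift.
input s1: applying the 2 nested substitutions gives center (-4/7, -3/7), radius 1/49
input s2: applying the 2 nested substitutions gives center (-1/2, -1/2), radius 1/35
input s3: applying the 2 nested substitutions gives center (-4/7, 3/7), radius 1/56
input s4: applying the 2 nested substitutions gives center (-1/2, 1/2), radius 1/42

s1: center (-4/7, -3/7), radius 1/49; s2: center (-1/2, -1/2), radius 1/35; s3: center (-4/7, 3/7), radius 1/56; s4: center (-1/2, 1/2), radius 1/42


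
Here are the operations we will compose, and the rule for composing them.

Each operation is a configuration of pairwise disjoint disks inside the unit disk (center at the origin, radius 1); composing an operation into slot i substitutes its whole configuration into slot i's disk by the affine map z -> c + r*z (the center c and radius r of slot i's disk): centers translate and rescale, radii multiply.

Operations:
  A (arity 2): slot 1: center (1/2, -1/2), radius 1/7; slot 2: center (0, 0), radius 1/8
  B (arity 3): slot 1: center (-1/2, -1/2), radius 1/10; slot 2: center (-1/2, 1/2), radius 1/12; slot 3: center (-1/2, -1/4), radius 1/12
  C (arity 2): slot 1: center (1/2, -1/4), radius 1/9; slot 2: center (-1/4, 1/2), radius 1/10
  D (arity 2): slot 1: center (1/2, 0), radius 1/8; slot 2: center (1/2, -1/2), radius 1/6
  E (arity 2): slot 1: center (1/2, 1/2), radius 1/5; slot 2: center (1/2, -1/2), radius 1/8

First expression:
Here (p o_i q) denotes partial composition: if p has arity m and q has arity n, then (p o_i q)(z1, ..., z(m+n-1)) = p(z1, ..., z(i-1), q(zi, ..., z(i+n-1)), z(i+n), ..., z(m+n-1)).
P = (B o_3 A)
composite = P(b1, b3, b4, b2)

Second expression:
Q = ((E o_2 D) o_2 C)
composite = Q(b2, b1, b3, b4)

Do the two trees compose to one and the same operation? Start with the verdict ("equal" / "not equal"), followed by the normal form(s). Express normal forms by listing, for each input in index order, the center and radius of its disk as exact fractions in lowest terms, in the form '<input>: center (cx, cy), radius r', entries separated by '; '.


Normal form of the first expression: b1: center (-1/2, -1/2), radius 1/10; b2: center (-1/2, -1/4), radius 1/96; b3: center (-1/2, 1/2), radius 1/12; b4: center (-11/24, -7/24), radius 1/84
Normal form of the second expression: b1: center (73/128, -129/256), radius 1/576; b2: center (1/2, 1/2), radius 1/5; b3: center (143/256, -63/128), radius 1/640; b4: center (9/16, -9/16), radius 1/48
The normal forms differ: not equal.

not equal; the first gives b1: center (-1/2, -1/2), radius 1/10; b2: center (-1/2, -1/4), radius 1/96; b3: center (-1/2, 1/2), radius 1/12; b4: center (-11/24, -7/24), radius 1/84 and the second b1: center (73/128, -129/256), radius 1/576; b2: center (1/2, 1/2), radius 1/5; b3: center (143/256, -63/128), radius 1/640; b4: center (9/16, -9/16), radius 1/48


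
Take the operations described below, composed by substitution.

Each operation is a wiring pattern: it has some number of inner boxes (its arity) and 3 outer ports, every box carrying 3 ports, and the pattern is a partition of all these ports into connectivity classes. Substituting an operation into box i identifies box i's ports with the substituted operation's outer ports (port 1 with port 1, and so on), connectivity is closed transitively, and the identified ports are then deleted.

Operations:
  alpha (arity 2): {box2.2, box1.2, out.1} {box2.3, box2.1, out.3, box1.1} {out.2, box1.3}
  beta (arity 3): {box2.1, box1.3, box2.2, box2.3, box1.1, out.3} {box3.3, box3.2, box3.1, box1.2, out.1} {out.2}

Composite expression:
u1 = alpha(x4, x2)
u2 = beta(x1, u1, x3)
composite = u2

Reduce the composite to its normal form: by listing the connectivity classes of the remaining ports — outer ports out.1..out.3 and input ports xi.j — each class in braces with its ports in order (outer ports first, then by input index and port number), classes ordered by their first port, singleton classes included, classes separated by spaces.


{out.1, x1.2, x3.1, x3.2, x3.3} {out.2} {out.3, x1.1, x1.3, x2.1, x2.2, x2.3, x4.1, x4.2, x4.3}

Substituting into beta glues patterns; closure does the rest.
through alpha, on inputs (x4, x2): {out.1, x2.2, x4.2} {out.2, x4.3} {out.3, x2.1, x2.3, x4.1} (out.j = stage outer ports)
through beta, on inputs (x1, x4, x2, x3): {out.1, x1.2, x3.1, x3.2, x3.3} {out.2} {out.3, x1.1, x1.3, x2.1, x2.2, x2.3, x4.1, x4.2, x4.3} (out.j = stage outer ports)


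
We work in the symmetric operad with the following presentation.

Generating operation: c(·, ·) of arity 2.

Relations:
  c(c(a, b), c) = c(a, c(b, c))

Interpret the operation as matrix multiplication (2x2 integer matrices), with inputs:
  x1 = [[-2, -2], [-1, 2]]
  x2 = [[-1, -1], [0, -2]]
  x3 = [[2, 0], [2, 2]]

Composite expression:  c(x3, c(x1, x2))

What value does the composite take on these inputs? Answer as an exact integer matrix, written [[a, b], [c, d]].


[[4, 12], [6, 6]]

c(x1, x2) = [[2, 6], [1, -3]]
c(x3, c(x1, x2)) = [[4, 12], [6, 6]]


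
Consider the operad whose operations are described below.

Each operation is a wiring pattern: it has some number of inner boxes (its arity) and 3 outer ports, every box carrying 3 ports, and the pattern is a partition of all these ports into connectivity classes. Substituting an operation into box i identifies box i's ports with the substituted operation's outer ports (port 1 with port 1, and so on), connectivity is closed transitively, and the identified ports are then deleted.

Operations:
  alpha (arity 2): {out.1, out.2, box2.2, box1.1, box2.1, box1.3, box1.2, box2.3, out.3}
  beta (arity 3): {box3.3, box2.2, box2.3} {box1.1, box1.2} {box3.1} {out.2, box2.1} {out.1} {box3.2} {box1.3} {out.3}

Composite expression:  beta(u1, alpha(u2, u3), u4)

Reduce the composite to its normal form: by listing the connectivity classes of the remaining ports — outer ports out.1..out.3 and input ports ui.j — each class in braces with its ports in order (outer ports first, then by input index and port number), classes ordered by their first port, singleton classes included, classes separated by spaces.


{out.1} {out.2, u2.1, u2.2, u2.3, u3.1, u3.2, u3.3, u4.3} {out.3} {u1.1, u1.2} {u1.3} {u4.1} {u4.2}


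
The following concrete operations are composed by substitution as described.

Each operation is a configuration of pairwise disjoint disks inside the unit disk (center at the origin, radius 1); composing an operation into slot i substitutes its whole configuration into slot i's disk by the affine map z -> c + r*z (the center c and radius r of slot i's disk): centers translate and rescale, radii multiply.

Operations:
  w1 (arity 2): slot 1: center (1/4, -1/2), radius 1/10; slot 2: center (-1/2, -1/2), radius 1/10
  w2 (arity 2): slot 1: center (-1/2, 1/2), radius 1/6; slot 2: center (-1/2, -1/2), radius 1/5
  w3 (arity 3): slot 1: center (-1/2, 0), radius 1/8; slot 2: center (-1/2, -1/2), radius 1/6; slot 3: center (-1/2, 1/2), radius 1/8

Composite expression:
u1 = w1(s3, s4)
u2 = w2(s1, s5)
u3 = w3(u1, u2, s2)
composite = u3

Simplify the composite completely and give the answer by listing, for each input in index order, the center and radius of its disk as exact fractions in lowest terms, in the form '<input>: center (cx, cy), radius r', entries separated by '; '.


s1: center (-7/12, -5/12), radius 1/36; s2: center (-1/2, 1/2), radius 1/8; s3: center (-15/32, -1/16), radius 1/80; s4: center (-9/16, -1/16), radius 1/80; s5: center (-7/12, -7/12), radius 1/30

Affine substitution under w3: radii multiply and s-centers shift.
tracing s3 down its 2-map path: center (-15/32, -1/16), radius 1/80
tracing s4 down its 2-map path: center (-9/16, -1/16), radius 1/80
tracing s1 down its 2-map path: center (-7/12, -5/12), radius 1/36
tracing s5 down its 2-map path: center (-7/12, -7/12), radius 1/30
tracing s2 down its 1-map path: center (-1/2, 1/2), radius 1/8


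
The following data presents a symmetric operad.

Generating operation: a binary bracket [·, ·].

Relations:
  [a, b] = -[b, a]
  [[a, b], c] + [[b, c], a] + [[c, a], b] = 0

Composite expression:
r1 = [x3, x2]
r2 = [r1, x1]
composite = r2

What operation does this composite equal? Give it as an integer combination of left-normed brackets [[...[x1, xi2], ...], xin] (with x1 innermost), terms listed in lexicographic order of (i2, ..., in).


[[x1, x2], x3] - [[x1, x3], x2]

Left-normed coefficients sit on the x1-initial expansion words.
Composite bracket: [[x3, x2], x1]
Each bracket splits as ab - ba, giving 4 signed words (2^2 = 4).
The x1-initial words carry the normal form:
  word x1x2x3 has sign +1, contributing +[[x1, x2], x3]
  word x1x3x2 has sign -1, contributing -[[x1, x3], x2]


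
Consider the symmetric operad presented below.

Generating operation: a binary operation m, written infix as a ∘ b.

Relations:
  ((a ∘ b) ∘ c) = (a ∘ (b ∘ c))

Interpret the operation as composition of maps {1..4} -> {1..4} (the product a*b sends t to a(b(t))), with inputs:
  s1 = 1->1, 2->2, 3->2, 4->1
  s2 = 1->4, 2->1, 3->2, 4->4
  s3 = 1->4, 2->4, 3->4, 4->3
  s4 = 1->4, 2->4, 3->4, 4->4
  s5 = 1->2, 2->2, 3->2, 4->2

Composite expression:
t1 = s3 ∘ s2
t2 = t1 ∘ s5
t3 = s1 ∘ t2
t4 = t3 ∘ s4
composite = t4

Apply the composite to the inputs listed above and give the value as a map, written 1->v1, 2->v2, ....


1->1, 2->1, 3->1, 4->1

(s3 ∘ s2) = 1->3, 2->4, 3->4, 4->3
((s3 ∘ s2) ∘ s5) = 1->4, 2->4, 3->4, 4->4
(s1 ∘ ((s3 ∘ s2) ∘ s5)) = 1->1, 2->1, 3->1, 4->1
((s1 ∘ ((s3 ∘ s2) ∘ s5)) ∘ s4) = 1->1, 2->1, 3->1, 4->1


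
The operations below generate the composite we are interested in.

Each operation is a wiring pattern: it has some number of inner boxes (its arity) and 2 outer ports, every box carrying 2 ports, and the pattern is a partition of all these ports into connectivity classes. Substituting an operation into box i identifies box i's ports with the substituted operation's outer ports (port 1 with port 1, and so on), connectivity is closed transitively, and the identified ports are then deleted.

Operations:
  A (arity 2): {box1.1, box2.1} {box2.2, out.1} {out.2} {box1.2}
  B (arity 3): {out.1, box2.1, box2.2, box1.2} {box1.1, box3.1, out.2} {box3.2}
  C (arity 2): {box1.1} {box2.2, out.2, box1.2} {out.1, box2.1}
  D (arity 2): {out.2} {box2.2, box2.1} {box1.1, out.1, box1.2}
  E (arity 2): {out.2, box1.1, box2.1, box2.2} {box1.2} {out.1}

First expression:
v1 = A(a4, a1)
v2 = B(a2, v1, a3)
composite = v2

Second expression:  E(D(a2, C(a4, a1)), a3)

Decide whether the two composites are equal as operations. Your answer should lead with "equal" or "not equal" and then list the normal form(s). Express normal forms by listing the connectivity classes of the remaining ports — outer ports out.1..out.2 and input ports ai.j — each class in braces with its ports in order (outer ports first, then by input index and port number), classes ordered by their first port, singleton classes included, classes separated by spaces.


not equal; the first gives {out.1, a1.2, a2.2} {out.2, a2.1, a3.1} {a1.1, a4.1} {a3.2} {a4.2} and the second {out.1} {out.2, a2.1, a2.2, a3.1, a3.2} {a1.1, a1.2, a4.2} {a4.1}

In normal form, the first expression is {out.1, a1.2, a2.2} {out.2, a2.1, a3.1} {a1.1, a4.1} {a3.2} {a4.2}
In normal form, the second expression is {out.1} {out.2, a2.1, a2.2, a3.1, a3.2} {a1.1, a1.2, a4.2} {a4.1}
The normal forms differ: not equal.


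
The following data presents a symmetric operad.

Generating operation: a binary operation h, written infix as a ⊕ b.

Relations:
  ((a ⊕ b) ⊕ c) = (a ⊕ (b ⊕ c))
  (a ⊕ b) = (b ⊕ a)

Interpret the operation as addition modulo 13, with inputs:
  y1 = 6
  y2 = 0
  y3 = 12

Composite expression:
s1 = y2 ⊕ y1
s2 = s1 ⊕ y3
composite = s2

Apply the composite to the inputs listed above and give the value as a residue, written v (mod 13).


5 (mod 13)

(y2 ⊕ y1) = 6
((y2 ⊕ y1) ⊕ y3) = 5


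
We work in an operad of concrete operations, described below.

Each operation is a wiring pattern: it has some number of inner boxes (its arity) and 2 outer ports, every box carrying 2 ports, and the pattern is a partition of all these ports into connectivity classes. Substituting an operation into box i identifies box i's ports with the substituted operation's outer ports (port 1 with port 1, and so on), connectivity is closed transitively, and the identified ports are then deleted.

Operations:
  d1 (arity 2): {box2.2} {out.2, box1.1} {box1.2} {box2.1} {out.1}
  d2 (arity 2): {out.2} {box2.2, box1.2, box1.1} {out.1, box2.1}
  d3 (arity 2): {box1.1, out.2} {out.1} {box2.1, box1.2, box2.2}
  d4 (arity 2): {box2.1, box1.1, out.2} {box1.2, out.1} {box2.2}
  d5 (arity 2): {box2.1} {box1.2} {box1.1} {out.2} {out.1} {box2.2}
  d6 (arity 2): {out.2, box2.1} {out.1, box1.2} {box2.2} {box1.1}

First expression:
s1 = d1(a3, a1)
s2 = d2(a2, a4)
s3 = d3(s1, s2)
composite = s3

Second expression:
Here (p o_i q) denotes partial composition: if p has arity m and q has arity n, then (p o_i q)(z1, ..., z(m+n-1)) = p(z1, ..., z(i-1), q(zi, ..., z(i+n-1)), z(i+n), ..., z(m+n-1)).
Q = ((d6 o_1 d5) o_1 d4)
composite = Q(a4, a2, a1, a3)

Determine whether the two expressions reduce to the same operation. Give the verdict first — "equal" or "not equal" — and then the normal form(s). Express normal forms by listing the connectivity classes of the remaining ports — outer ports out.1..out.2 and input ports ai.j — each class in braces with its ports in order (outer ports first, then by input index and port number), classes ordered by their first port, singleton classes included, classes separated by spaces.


not equal; first: {out.1} {out.2} {a1.1} {a1.2} {a2.1, a2.2, a4.2} {a3.1, a4.1} {a3.2}; second: {out.1} {out.2, a3.1} {a1.1} {a1.2} {a2.1, a4.1} {a2.2} {a3.2} {a4.2}

Normal form of the first expression: {out.1} {out.2} {a1.1} {a1.2} {a2.1, a2.2, a4.2} {a3.1, a4.1} {a3.2}
Normal form of the second expression: {out.1} {out.2, a3.1} {a1.1} {a1.2} {a2.1, a4.1} {a2.2} {a3.2} {a4.2}
They disagree, so not equal.


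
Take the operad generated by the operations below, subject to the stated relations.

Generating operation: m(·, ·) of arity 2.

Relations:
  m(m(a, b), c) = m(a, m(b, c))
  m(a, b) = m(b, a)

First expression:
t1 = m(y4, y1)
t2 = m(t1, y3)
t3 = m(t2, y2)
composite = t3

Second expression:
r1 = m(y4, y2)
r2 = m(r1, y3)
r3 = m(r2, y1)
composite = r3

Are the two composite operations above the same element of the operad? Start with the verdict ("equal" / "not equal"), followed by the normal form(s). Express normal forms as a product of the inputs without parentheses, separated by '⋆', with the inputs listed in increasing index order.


equal; both compose to y1 ⋆ y2 ⋆ y3 ⋆ y4

In normal form, the first expression is y1 ⋆ y2 ⋆ y3 ⋆ y4
In normal form, the second expression is y1 ⋆ y2 ⋆ y3 ⋆ y4
Same normal form: equal.


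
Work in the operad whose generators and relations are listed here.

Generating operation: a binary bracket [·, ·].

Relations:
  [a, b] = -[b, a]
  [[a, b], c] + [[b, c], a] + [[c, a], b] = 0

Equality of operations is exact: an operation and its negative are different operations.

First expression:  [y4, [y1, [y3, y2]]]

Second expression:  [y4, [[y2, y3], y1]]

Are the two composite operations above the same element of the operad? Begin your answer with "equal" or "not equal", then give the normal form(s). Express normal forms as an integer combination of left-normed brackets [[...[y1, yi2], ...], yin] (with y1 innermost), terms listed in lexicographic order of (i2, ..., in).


equal — both sides give [[[y1, y2], y3], y4] - [[[y1, y3], y2], y4]

In normal form, the first expression is [[[y1, y2], y3], y4] - [[[y1, y3], y2], y4]
In normal form, the second expression is [[[y1, y2], y3], y4] - [[[y1, y3], y2], y4]
Identical normal forms: equal.


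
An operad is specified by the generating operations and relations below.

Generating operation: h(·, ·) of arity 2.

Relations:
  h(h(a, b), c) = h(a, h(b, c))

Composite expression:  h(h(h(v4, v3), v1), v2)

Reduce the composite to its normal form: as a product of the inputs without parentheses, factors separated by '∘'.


v4 ∘ v3 ∘ v1 ∘ v2

Associativity of h dissolves the nesting; only the v-input order survives.
h(v4, v3) flattens to v4 ∘ v3
h(h(v4, v3), v1) flattens to v4 ∘ v3 ∘ v1
h(h(h(v4, v3), v1), v2) flattens to v4 ∘ v3 ∘ v1 ∘ v2


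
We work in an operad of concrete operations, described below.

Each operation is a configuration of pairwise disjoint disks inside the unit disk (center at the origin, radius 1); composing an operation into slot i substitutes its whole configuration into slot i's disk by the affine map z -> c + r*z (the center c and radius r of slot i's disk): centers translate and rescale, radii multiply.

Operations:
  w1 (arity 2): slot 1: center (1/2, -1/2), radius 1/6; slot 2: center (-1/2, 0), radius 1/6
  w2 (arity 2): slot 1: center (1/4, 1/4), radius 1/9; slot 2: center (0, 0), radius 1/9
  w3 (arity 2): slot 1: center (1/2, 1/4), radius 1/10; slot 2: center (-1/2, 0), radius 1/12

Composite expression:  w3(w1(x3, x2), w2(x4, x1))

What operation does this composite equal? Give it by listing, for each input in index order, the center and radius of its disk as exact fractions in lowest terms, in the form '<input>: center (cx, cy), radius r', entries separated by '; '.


x1: center (-1/2, 0), radius 1/108; x2: center (9/20, 1/4), radius 1/60; x3: center (11/20, 1/5), radius 1/60; x4: center (-23/48, 1/48), radius 1/108

Affine substitution under w3: radii multiply and x-centers shift.
x3 passes through 2 substitutions, ending at center (11/20, 1/5), radius 1/60
x2 passes through 2 substitutions, ending at center (9/20, 1/4), radius 1/60
x4 passes through 2 substitutions, ending at center (-23/48, 1/48), radius 1/108
x1 passes through 2 substitutions, ending at center (-1/2, 0), radius 1/108


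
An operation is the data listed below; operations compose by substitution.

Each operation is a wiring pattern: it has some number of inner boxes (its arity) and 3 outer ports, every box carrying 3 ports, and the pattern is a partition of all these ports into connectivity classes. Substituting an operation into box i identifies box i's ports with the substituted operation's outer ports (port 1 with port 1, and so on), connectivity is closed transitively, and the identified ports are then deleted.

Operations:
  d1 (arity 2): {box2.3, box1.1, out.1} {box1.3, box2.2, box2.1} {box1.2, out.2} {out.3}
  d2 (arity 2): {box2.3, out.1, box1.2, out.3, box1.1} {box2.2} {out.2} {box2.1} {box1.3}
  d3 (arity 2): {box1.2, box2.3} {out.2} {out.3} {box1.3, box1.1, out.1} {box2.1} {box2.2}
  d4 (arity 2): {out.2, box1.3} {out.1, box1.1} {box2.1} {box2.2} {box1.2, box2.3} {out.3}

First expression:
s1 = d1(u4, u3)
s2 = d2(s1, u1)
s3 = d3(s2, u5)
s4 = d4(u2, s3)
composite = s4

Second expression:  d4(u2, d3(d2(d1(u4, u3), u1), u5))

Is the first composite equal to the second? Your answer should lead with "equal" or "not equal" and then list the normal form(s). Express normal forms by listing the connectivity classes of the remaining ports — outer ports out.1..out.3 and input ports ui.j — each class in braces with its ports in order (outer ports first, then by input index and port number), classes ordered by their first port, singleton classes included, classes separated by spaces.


equal — both sides give {out.1, u2.1} {out.2, u2.3} {out.3} {u1.1} {u1.2} {u1.3, u3.3, u4.1, u4.2} {u2.2} {u3.1, u3.2, u4.3} {u5.1} {u5.2} {u5.3}


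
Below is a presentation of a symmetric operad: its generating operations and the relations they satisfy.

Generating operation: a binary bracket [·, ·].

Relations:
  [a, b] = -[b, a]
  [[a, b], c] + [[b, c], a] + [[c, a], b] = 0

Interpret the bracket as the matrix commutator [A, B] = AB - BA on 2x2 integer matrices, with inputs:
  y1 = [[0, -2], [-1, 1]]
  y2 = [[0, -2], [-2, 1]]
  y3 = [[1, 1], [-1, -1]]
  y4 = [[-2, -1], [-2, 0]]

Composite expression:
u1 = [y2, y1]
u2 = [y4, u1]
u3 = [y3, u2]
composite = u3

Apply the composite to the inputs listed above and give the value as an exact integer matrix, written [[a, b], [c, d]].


[[6, -6], [-18, -6]]

[y2, y1] = [[-2, 0], [1, 2]]
[y4, [y2, y1]] = [[-1, -4], [10, 1]]
[y3, [y4, [y2, y1]]] = [[6, -6], [-18, -6]]


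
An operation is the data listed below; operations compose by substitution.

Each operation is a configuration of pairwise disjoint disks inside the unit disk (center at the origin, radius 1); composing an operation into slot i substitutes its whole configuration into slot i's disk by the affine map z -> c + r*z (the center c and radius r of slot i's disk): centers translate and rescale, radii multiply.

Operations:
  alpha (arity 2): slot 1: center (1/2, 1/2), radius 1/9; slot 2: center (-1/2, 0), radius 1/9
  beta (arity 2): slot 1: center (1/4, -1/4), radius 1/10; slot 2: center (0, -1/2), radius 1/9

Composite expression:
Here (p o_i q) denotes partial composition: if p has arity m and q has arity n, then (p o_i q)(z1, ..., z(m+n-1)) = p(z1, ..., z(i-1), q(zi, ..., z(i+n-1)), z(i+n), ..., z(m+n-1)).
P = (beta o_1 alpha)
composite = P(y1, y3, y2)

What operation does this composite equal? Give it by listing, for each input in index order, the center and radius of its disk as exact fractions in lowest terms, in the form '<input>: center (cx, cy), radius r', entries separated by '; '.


Below beta, radii multiply path by path; the y-disk centers shift.
for y1, the 2-step affine chain lands on center (3/10, -1/5), radius 1/90
for y3, the 2-step affine chain lands on center (1/5, -1/4), radius 1/90
for y2, the 1-step affine chain lands on center (0, -1/2), radius 1/9

y1: center (3/10, -1/5), radius 1/90; y2: center (0, -1/2), radius 1/9; y3: center (1/5, -1/4), radius 1/90


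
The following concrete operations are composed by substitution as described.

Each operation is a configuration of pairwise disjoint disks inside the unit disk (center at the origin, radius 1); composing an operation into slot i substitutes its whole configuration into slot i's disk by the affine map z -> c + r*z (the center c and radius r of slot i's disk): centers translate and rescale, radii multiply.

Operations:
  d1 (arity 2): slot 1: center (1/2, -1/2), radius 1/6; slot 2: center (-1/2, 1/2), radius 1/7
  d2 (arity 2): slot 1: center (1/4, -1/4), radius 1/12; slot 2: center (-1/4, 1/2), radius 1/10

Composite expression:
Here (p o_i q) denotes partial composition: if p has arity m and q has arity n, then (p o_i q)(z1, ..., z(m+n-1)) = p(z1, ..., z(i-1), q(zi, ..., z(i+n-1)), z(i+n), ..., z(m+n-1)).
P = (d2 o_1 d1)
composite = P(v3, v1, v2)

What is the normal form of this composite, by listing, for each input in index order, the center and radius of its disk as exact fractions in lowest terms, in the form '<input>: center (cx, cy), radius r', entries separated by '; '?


v1: center (5/24, -5/24), radius 1/84; v2: center (-1/4, 1/2), radius 1/10; v3: center (7/24, -7/24), radius 1/72


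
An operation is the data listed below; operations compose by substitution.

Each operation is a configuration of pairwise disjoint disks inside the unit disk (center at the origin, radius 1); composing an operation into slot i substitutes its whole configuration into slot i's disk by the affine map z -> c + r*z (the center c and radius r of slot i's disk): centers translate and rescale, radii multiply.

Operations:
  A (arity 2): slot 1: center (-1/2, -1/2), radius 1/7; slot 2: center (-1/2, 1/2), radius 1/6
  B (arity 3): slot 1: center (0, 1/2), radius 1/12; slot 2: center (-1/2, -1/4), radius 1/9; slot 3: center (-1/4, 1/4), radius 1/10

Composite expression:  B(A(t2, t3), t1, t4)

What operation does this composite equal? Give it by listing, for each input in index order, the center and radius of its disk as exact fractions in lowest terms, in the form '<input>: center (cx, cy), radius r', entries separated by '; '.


t1: center (-1/2, -1/4), radius 1/9; t2: center (-1/24, 11/24), radius 1/84; t3: center (-1/24, 13/24), radius 1/72; t4: center (-1/4, 1/4), radius 1/10

Each t-disk chains the slot maps above it in B; radii multiply.
tracing t2 down its 2-map path: center (-1/24, 11/24), radius 1/84
tracing t3 down its 2-map path: center (-1/24, 13/24), radius 1/72
tracing t1 down its 1-map path: center (-1/2, -1/4), radius 1/9
tracing t4 down its 1-map path: center (-1/4, 1/4), radius 1/10


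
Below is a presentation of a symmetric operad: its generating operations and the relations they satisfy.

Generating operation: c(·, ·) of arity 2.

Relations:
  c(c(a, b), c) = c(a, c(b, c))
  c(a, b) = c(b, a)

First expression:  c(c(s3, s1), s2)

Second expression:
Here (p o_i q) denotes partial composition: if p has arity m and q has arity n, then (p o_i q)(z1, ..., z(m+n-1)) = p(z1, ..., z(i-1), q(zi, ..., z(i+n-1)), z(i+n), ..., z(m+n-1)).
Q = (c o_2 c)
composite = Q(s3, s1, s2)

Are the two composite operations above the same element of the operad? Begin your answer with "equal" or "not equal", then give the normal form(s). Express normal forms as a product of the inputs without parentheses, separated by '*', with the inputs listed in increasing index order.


equal: each reduces to s1 * s2 * s3


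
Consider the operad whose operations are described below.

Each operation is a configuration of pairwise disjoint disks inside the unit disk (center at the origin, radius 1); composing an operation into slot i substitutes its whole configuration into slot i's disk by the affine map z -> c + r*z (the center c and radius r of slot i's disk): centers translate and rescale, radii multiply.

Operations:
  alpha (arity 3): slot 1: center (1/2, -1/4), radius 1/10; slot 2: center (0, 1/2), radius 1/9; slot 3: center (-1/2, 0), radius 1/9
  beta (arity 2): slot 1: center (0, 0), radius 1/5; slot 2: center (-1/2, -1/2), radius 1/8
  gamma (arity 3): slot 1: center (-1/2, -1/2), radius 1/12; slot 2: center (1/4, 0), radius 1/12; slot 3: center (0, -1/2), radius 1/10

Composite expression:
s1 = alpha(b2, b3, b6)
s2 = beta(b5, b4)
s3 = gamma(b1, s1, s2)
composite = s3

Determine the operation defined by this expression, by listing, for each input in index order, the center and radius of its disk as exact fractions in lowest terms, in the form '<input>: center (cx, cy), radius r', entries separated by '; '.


Nesting under gamma composes maps z -> c + r*z down each b-path.
tracing b1 down its 1-map path: center (-1/2, -1/2), radius 1/12
tracing b2 down its 2-map path: center (7/24, -1/48), radius 1/120
tracing b3 down its 2-map path: center (1/4, 1/24), radius 1/108
tracing b6 down its 2-map path: center (5/24, 0), radius 1/108
tracing b5 down its 2-map path: center (0, -1/2), radius 1/50
tracing b4 down its 2-map path: center (-1/20, -11/20), radius 1/80

b1: center (-1/2, -1/2), radius 1/12; b2: center (7/24, -1/48), radius 1/120; b3: center (1/4, 1/24), radius 1/108; b4: center (-1/20, -11/20), radius 1/80; b5: center (0, -1/2), radius 1/50; b6: center (5/24, 0), radius 1/108


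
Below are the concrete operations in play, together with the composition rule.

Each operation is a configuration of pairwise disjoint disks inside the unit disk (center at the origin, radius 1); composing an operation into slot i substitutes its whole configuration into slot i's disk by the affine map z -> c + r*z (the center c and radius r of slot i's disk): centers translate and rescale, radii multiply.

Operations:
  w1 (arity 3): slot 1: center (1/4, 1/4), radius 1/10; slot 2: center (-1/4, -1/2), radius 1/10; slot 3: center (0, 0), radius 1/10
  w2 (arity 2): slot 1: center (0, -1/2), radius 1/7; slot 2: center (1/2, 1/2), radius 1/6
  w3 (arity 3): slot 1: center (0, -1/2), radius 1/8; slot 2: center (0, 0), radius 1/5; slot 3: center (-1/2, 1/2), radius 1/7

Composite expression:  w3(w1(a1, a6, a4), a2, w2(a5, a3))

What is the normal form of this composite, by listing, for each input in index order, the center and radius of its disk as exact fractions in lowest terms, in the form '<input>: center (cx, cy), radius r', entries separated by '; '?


Each a-disk chains the slot maps above it in w3; radii multiply.
a1: after 2 affine steps, its disk has center (1/32, -15/32), radius 1/80
a6: after 2 affine steps, its disk has center (-1/32, -9/16), radius 1/80
a4: after 2 affine steps, its disk has center (0, -1/2), radius 1/80
a2: after 1 affine step, its disk has center (0, 0), radius 1/5
a5: after 2 affine steps, its disk has center (-1/2, 3/7), radius 1/49
a3: after 2 affine steps, its disk has center (-3/7, 4/7), radius 1/42

a1: center (1/32, -15/32), radius 1/80; a2: center (0, 0), radius 1/5; a3: center (-3/7, 4/7), radius 1/42; a4: center (0, -1/2), radius 1/80; a5: center (-1/2, 3/7), radius 1/49; a6: center (-1/32, -9/16), radius 1/80


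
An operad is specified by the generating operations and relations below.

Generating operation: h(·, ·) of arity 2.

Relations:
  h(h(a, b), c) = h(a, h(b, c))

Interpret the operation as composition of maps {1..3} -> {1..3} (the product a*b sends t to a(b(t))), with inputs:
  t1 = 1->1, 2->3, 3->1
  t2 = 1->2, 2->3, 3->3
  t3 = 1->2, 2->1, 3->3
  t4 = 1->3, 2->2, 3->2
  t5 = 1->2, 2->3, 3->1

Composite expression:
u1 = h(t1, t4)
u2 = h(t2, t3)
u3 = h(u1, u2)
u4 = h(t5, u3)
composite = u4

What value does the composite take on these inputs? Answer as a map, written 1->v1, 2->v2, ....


1->1, 2->1, 3->1

h(t1, t4) = 1->1, 2->3, 3->3
h(t2, t3) = 1->3, 2->2, 3->3
h(h(t1, t4), h(t2, t3)) = 1->3, 2->3, 3->3
h(t5, h(h(t1, t4), h(t2, t3))) = 1->1, 2->1, 3->1


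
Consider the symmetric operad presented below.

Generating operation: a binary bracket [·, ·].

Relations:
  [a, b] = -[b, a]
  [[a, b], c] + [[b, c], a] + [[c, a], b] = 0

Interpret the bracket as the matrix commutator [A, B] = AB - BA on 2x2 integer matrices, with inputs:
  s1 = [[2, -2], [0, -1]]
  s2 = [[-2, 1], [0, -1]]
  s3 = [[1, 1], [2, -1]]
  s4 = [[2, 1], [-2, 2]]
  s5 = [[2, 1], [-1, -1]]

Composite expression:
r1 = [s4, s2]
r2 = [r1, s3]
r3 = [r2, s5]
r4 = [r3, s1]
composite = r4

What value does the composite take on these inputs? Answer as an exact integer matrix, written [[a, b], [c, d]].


[[-24, 10], [-36, 24]]

[s4, s2] = [[2, 1], [2, -2]]
[[s4, s2], s3] = [[0, 2], [-4, 0]]
[[[s4, s2], s3], s5] = [[2, -6], [-12, -2]]
[[[[s4, s2], s3], s5], s1] = [[-24, 10], [-36, 24]]


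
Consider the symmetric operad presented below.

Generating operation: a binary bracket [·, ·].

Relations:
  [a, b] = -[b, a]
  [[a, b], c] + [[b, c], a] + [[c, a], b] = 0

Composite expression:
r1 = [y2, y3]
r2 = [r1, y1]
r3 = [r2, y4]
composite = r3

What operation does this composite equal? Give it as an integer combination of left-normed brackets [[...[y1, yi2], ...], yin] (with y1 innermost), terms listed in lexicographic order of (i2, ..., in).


-[[[y1, y2], y3], y4] + [[[y1, y3], y2], y4]

Left-normed coefficients sit on the y1-initial expansion words.
Composite bracket: [[[y2, y3], y1], y4]
Under [a, b] = ab - ba we get 8 signed associative words (2^3 = 8).
Coefficients come from the y1-initial words:
  word y1y2y3y4 has sign -1, contributing -[[[y1, y2], y3], y4]
  word y1y3y2y4 has sign +1, contributing +[[[y1, y3], y2], y4]


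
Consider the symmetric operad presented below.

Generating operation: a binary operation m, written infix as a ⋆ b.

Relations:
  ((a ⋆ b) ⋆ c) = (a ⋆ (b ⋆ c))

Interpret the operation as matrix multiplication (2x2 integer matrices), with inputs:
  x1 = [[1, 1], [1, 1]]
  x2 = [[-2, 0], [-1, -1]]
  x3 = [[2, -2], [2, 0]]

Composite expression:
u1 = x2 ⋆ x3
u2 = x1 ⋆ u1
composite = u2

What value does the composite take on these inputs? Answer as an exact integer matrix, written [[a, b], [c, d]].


[[-8, 6], [-8, 6]]

(x2 ⋆ x3) = [[-4, 4], [-4, 2]]
(x1 ⋆ (x2 ⋆ x3)) = [[-8, 6], [-8, 6]]


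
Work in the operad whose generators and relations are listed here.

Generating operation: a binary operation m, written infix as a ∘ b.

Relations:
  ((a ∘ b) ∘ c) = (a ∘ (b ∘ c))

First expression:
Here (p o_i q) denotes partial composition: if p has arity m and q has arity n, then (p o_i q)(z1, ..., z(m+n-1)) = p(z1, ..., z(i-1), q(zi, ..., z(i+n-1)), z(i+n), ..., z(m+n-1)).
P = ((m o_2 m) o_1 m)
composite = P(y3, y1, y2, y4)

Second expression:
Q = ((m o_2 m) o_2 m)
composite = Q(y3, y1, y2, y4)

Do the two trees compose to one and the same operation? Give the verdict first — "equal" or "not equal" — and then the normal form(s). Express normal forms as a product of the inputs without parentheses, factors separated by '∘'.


equal — both sides give y3 ∘ y1 ∘ y2 ∘ y4

In normal form, the first expression is y3 ∘ y1 ∘ y2 ∘ y4
In normal form, the second expression is y3 ∘ y1 ∘ y2 ∘ y4
The forms coincide; equal.


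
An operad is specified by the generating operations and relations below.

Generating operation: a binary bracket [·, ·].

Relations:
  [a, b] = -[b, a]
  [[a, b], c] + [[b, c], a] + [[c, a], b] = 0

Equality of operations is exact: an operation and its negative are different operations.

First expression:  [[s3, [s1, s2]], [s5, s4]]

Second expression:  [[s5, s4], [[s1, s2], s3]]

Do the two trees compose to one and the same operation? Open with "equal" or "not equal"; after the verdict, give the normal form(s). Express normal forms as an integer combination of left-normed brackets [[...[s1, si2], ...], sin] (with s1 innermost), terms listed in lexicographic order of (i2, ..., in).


equal — both sides give [[[[s1, s2], s3], s4], s5] - [[[[s1, s2], s3], s5], s4]

The first expression, normalized: [[[[s1, s2], s3], s4], s5] - [[[[s1, s2], s3], s5], s4]
The second expression, normalized: [[[[s1, s2], s3], s4], s5] - [[[[s1, s2], s3], s5], s4]
One common form — equal.


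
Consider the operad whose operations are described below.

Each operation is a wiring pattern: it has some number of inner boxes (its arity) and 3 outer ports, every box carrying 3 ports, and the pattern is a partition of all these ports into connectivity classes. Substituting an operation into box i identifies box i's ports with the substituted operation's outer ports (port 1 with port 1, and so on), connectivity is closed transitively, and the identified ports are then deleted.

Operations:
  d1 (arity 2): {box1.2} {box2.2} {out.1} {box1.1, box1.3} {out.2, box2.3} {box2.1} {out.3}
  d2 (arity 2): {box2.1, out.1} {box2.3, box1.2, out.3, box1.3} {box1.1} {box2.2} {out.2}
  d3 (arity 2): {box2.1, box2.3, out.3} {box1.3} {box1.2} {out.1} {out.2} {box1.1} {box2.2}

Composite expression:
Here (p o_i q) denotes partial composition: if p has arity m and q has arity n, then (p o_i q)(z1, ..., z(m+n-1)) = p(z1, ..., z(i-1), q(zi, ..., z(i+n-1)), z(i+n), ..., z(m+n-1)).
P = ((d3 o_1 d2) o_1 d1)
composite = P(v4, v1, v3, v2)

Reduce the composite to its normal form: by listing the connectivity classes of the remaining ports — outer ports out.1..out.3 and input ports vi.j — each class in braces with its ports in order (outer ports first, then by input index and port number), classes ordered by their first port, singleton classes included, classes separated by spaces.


Treat the ports identified at d3 as solder joints: merge, then drop.
the subtree at d1 composes to {out.1} {out.2, v1.3} {out.3} {v1.1} {v1.2} {v4.1, v4.3} {v4.2} on (v4, v1); out.j = own outer ports
the subtree at d2 composes to {out.1, v3.1} {out.2} {out.3, v1.3, v3.3} {v1.1} {v1.2} {v3.2} {v4.1, v4.3} {v4.2} on (v4, v1, v3); out.j = own outer ports
the subtree at d3 composes to {out.1} {out.2} {out.3, v2.1, v2.3} {v1.1} {v1.2} {v1.3, v3.3} {v2.2} {v3.1} {v3.2} {v4.1, v4.3} {v4.2} on (v4, v1, v3, v2); out.j = own outer ports

{out.1} {out.2} {out.3, v2.1, v2.3} {v1.1} {v1.2} {v1.3, v3.3} {v2.2} {v3.1} {v3.2} {v4.1, v4.3} {v4.2}


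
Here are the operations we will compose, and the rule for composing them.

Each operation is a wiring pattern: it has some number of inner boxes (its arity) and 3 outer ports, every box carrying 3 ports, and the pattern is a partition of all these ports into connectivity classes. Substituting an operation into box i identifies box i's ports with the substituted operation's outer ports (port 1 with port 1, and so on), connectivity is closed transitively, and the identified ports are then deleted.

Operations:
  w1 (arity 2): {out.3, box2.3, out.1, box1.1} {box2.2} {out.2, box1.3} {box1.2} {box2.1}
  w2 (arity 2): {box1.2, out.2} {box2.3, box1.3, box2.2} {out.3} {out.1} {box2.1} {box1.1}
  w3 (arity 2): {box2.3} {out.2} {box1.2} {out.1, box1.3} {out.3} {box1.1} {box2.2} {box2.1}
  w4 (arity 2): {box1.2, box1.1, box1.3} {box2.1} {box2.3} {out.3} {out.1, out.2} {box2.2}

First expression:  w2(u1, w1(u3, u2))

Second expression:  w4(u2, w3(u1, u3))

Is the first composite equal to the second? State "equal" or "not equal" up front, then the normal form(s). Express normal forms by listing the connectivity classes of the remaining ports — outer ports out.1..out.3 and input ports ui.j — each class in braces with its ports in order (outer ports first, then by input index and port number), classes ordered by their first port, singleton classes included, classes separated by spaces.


In normal form, the first expression is {out.1} {out.2, u1.2} {out.3} {u1.1} {u1.3, u2.3, u3.1, u3.3} {u2.1} {u2.2} {u3.2}
In normal form, the second expression is {out.1, out.2} {out.3} {u1.1} {u1.2} {u1.3} {u2.1, u2.2, u2.3} {u3.1} {u3.2} {u3.3}
Distinct normal forms: not equal.

not equal: they reduce to {out.1} {out.2, u1.2} {out.3} {u1.1} {u1.3, u2.3, u3.1, u3.3} {u2.1} {u2.2} {u3.2} and {out.1, out.2} {out.3} {u1.1} {u1.2} {u1.3} {u2.1, u2.2, u2.3} {u3.1} {u3.2} {u3.3}


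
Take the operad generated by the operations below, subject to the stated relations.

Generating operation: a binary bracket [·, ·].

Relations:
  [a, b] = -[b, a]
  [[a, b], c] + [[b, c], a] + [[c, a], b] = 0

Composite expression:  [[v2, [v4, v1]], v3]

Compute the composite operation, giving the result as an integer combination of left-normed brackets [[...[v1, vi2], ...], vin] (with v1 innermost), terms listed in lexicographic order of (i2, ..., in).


Skip Jacobi rewriting: expand, keep v1-initial words, read off terms.
Composite bracket: [[v2, [v4, v1]], v3]
Expanding via [a, b] = ab - ba: 8 signed words (2^3 = 8).
Only words starting with v1 matter:
  sign of v1v4v2v3 is +1, so it contributes +[[[v1, v4], v2], v3]

[[[v1, v4], v2], v3]
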